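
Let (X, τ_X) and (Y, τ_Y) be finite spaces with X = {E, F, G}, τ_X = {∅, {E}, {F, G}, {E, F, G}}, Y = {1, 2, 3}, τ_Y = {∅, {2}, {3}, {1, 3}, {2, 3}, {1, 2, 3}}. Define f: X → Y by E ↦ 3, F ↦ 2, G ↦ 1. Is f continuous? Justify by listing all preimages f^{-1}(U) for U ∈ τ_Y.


f is NOT continuous.

Compute f^{-1}(U) for each U ∈ τ_Y:
  U = ∅: f^{-1}(U) = ∅ ∈ τ_X ✓.
  U = {2}: f^{-1}(U) = {F} ∉ τ_X ✗.
  U = {3}: f^{-1}(U) = {E} ∈ τ_X ✓.
  U = {1, 3}: f^{-1}(U) = {E, G} ∉ τ_X ✗.
  U = {2, 3}: f^{-1}(U) = {E, F} ∉ τ_X ✗.
  U = {1, 2, 3}: f^{-1}(U) = {E, F, G} ∈ τ_X ✓.
Found U = {2} with f^{-1}(U) = {F} not in τ_X. Therefore f is NOT continuous.


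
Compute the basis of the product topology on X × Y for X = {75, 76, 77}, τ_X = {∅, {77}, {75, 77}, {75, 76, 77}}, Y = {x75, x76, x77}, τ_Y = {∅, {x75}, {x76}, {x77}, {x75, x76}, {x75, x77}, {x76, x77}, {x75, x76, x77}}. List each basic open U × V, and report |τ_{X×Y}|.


Basis B = {∅ × ∅, {77} × {x75}, {77} × {x76}, {77} × {x77}, {75, 77} × {x75}, {75, 77} × {x76}, {75, 77} × {x77}, {77} × {x75, x76}, {77} × {x75, x77}, {77} × {x76, x77}, {75, 76, 77} × {x75}, {75, 76, 77} × {x76}, {75, 76, 77} × {x77}, {77} × {x75, x76, x77}, {75, 77} × {x75, x76}, {75, 77} × {x75, x77}, {75, 77} × {x76, x77}, {75, 77} × {x75, x76, x77}, {75, 76, 77} × {x75, x76}, {75, 76, 77} × {x75, x77}, {75, 76, 77} × {x76, x77}, {75, 76, 77} × {x75, x76, x77}}; |τ_{X×Y}| = 64.

Enumerate products U × V with U ∈ τ_X, V ∈ τ_Y (deduplicated):
  ∅ × ∅ = {} (∅)
  {77} × {x75} = {(77,x75)}
  {77} × {x76} = {(77,x76)}
  {77} × {x77} = {(77,x77)}
  {75, 77} × {x75} = {(75,x75), (77,x75)}
  {75, 77} × {x76} = {(75,x76), (77,x76)}
  {75, 77} × {x77} = {(75,x77), (77,x77)}
  {77} × {x75, x76} = {(77,x75), (77,x76)}
  {77} × {x75, x77} = {(77,x75), (77,x77)}
  {77} × {x76, x77} = {(77,x76), (77,x77)}
  {75, 76, 77} × {x75} = {(75,x75), (76,x75), (77,x75)}
  {75, 76, 77} × {x76} = {(75,x76), (76,x76), (77,x76)}
  {75, 76, 77} × {x77} = {(75,x77), (76,x77), (77,x77)}
  {77} × {x75, x76, x77} = {(77,x75), (77,x76), (77,x77)}
  {75, 77} × {x75, x76} = {(75,x75), (75,x76), (77,x75), (77,x76)}
  {75, 77} × {x75, x77} = {(75,x75), (75,x77), (77,x75), (77,x77)}
  {75, 77} × {x76, x77} = {(75,x76), (75,x77), (77,x76), (77,x77)}
  {75, 77} × {x75, x76, x77} = {(75,x75), (75,x76), (75,x77), (77,x75), (77,x76), (77,x77)}
  {75, 76, 77} × {x75, x76} = {(75,x75), (75,x76), (76,x75), (76,x76), (77,x75), (77,x76)}
  {75, 76, 77} × {x75, x77} = {(75,x75), (75,x77), (76,x75), (76,x77), (77,x75), (77,x77)}
  {75, 76, 77} × {x76, x77} = {(75,x76), (75,x77), (76,x76), (76,x77), (77,x76), (77,x77)}
  {75, 76, 77} × {x75, x76, x77} = {(75,x75), (75,x76), (75,x77), (76,x75), (76,x76), (76,x77), (77,x75), (77,x76), (77,x77)}
These 22 distinct sets form the basis B.
Close under arbitrary unions to get τ_{X×Y}; counting gives |τ_{X×Y}| = 64.


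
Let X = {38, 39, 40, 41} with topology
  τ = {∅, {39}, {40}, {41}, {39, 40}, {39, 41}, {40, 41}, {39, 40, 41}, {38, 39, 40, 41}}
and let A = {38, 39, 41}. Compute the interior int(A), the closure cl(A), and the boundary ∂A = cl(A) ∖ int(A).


int(A) = {39, 41}, cl(A) = {38, 39, 41}, ∂A = {38}.

Closed sets in (X, τ) are complements of opens:
  closed(X, τ) = {∅, {38}, {38, 39}, {38, 40}, {38, 41}, {38, 39, 40}, {38, 39, 41}, {38, 40, 41}, {38, 39, 40, 41}}.
int(A) = ⋃ {U ∈ τ : U ⊆ A}. Opens contained in A: ∅, {39}, {41}, {39, 41}.
Taking the union of these: int(A) = {39, 41}.
cl(A) = ⋂ {C closed : A ⊆ C}. Closed sets containing A: {38, 39, 41}, {38, 39, 40, 41}.
Intersecting these: cl(A) = {38, 39, 41}.
∂A = cl(A) ∖ int(A) = {38, 39, 41} ∖ {39, 41} = {38}.


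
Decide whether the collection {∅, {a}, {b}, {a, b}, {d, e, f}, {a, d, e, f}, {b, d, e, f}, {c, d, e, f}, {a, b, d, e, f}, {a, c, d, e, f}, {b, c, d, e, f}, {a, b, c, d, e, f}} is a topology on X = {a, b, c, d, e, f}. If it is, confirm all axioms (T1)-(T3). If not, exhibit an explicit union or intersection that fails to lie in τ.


τ IS a topology on X.

Axiom (T1): ∅ ∈ τ? Yes; X ∈ τ? Yes.
Axiom (T2/T3): check pairwise unions and intersections of members of τ.
All pairwise intersections and unions checked — each lies in τ. Therefore τ satisfies (T1), (T2), (T3): it IS a topology on X.


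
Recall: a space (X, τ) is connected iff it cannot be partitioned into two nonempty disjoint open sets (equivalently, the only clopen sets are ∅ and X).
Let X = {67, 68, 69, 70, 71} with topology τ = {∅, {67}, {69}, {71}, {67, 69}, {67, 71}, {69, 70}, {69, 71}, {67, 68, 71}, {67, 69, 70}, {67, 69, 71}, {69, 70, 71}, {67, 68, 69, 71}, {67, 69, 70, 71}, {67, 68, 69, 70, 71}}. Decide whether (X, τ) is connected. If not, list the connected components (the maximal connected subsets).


(X, τ) is disconnected; components = [{69, 70}, {67, 68, 71}].

Find clopen sets (U ∈ τ with X ∖ U ∈ τ):
  U = ∅, X ∖ U = {67, 68, 69, 70, 71} — both open, so U is clopen.
  U = {69, 70}, X ∖ U = {67, 68, 71} — both open, so U is clopen.
  U = {67, 68, 71}, X ∖ U = {69, 70} — both open, so U is clopen.
  U = {67, 68, 69, 70, 71}, X ∖ U = ∅ — both open, so U is clopen.
Nontrivial clopen(s) exist: e.g. {69, 70}. So (X, τ) is disconnected.
Compute connected components by grouping points that agree on all clopens:
  component: {69, 70}
  component: {67, 68, 71}


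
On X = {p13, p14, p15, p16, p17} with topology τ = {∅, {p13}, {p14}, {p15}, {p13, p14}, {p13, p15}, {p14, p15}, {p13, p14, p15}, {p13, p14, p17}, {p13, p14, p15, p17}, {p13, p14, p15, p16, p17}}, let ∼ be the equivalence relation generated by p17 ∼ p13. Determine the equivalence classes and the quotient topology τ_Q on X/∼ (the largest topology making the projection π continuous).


X/∼ = {[p13=p17], [p14], [p15], [p16]}; |τ_Q| = 7.

Equivalence classes: [p13=p17], [p14], [p15], [p16].
Quotient map π: X → X/∼ sends p13 ↦ [p13=p17], p14 ↦ [p14], p15 ↦ [p15], p16 ↦ [p16], p17 ↦ [p13=p17].
For each subset V ⊆ X/∼, compute π^{-1}(V) ⊆ X and check whether π^{-1}(V) ∈ τ. V is open in τ_Q iff π^{-1}(V) ∈ τ.
  V = {}: π^{-1}(V) = ∅ ∈ τ ✓.
  V = {[p13=p17]}: π^{-1}(V) = {p13, p17} ∉ τ ✗.
  V = {[p14]}: π^{-1}(V) = {p14} ∈ τ ✓.
  V = {[p13=p17], [p14]}: π^{-1}(V) = {p13, p14, p17} ∈ τ ✓.
  V = {[p15]}: π^{-1}(V) = {p15} ∈ τ ✓.
  V = {[p13=p17], [p15]}: π^{-1}(V) = {p13, p15, p17} ∉ τ ✗.
  V = {[p14], [p15]}: π^{-1}(V) = {p14, p15} ∈ τ ✓.
  V = {[p13=p17], [p14], [p15]}: π^{-1}(V) = {p13, p14, p15, p17} ∈ τ ✓.
  V = {[p16]}: π^{-1}(V) = {p16} ∉ τ ✗.
  V = {[p13=p17], [p16]}: π^{-1}(V) = {p13, p16, p17} ∉ τ ✗.
  V = {[p14], [p16]}: π^{-1}(V) = {p14, p16} ∉ τ ✗.
  V = {[p13=p17], [p14], [p16]}: π^{-1}(V) = {p13, p14, p16, p17} ∉ τ ✗.
  V = {[p15], [p16]}: π^{-1}(V) = {p15, p16} ∉ τ ✗.
  V = {[p13=p17], [p15], [p16]}: π^{-1}(V) = {p13, p15, p16, p17} ∉ τ ✗.
  V = {[p14], [p15], [p16]}: π^{-1}(V) = {p14, p15, p16} ∉ τ ✗.
  V = {[p13=p17], [p14], [p15], [p16]}: π^{-1}(V) = {p13, p14, p15, p16, p17} ∈ τ ✓.
Open sets in the quotient: τ_Q = {{}, {[p14]}, {[p13=p17], [p14]}, {[p15]}, {[p14], [p15]}, {[p13=p17], [p14], [p15]}, {[p13=p17], [p14], [p15], [p16]}} (7 elements).


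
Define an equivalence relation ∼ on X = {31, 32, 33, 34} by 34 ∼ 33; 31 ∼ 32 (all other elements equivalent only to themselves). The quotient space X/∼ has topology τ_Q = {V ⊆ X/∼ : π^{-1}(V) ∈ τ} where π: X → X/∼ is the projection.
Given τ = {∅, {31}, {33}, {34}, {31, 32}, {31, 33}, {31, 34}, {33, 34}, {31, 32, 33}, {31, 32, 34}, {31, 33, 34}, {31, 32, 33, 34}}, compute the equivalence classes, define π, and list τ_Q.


X/∼ = {[31=32], [33=34]}; |τ_Q| = 4.

Equivalence classes: [31=32], [33=34].
Quotient map π: X → X/∼ sends 31 ↦ [31=32], 32 ↦ [31=32], 33 ↦ [33=34], 34 ↦ [33=34].
For each subset V ⊆ X/∼, compute π^{-1}(V) ⊆ X and check whether π^{-1}(V) ∈ τ. V is open in τ_Q iff π^{-1}(V) ∈ τ.
  V = {}: π^{-1}(V) = ∅ ∈ τ ✓.
  V = {[31=32]}: π^{-1}(V) = {31, 32} ∈ τ ✓.
  V = {[33=34]}: π^{-1}(V) = {33, 34} ∈ τ ✓.
  V = {[31=32], [33=34]}: π^{-1}(V) = {31, 32, 33, 34} ∈ τ ✓.
Open sets in the quotient: τ_Q = {{}, {[31=32]}, {[33=34]}, {[31=32], [33=34]}} (4 elements).


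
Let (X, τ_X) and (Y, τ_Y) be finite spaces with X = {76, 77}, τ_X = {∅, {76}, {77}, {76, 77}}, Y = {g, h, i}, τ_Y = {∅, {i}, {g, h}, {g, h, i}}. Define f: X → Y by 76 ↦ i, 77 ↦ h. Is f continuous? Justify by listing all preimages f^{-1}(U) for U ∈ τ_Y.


f IS continuous.

Compute f^{-1}(U) for each U ∈ τ_Y:
  U = ∅: f^{-1}(U) = ∅ ∈ τ_X ✓.
  U = {i}: f^{-1}(U) = {76} ∈ τ_X ✓.
  U = {g, h}: f^{-1}(U) = {77} ∈ τ_X ✓.
  U = {g, h, i}: f^{-1}(U) = {76, 77} ∈ τ_X ✓.
Every preimage lies in τ_X, so f IS continuous.


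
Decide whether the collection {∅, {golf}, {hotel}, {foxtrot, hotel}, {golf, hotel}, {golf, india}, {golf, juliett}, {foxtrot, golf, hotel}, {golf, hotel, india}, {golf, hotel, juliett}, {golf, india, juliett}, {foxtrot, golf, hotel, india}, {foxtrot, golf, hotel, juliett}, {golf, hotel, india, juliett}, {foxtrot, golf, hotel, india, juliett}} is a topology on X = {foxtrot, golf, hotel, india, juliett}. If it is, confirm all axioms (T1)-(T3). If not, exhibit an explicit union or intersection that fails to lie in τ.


τ IS a topology on X.

Axiom (T1): ∅ ∈ τ? Yes; X ∈ τ? Yes.
Axiom (T2/T3): check pairwise unions and intersections of members of τ.
All pairwise intersections and unions checked — each lies in τ. Therefore τ satisfies (T1), (T2), (T3): it IS a topology on X.


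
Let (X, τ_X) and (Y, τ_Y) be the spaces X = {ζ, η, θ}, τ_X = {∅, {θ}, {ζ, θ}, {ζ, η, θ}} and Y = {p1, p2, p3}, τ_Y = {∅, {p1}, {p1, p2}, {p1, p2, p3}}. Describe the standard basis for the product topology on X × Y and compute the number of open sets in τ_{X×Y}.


Basis B = {∅ × ∅, {θ} × {p1}, {ζ, θ} × {p1}, {θ} × {p1, p2}, {ζ, η, θ} × {p1}, {θ} × {p1, p2, p3}, {ζ, θ} × {p1, p2}, {ζ, θ} × {p1, p2, p3}, {ζ, η, θ} × {p1, p2}, {ζ, η, θ} × {p1, p2, p3}}; |τ_{X×Y}| = 20.

Enumerate products U × V with U ∈ τ_X, V ∈ τ_Y (deduplicated):
  ∅ × ∅ = {} (∅)
  {θ} × {p1} = {(θ,p1)}
  {ζ, θ} × {p1} = {(ζ,p1), (θ,p1)}
  {θ} × {p1, p2} = {(θ,p1), (θ,p2)}
  {ζ, η, θ} × {p1} = {(ζ,p1), (η,p1), (θ,p1)}
  {θ} × {p1, p2, p3} = {(θ,p1), (θ,p2), (θ,p3)}
  {ζ, θ} × {p1, p2} = {(ζ,p1), (ζ,p2), (θ,p1), (θ,p2)}
  {ζ, θ} × {p1, p2, p3} = {(ζ,p1), (ζ,p2), (ζ,p3), (θ,p1), (θ,p2), (θ,p3)}
  {ζ, η, θ} × {p1, p2} = {(ζ,p1), (ζ,p2), (η,p1), (η,p2), (θ,p1), (θ,p2)}
  {ζ, η, θ} × {p1, p2, p3} = {(ζ,p1), (ζ,p2), (ζ,p3), (η,p1), (η,p2), (η,p3), (θ,p1), (θ,p2), (θ,p3)}
These 10 distinct sets form the basis B.
Close under arbitrary unions to get τ_{X×Y}; counting gives |τ_{X×Y}| = 20.


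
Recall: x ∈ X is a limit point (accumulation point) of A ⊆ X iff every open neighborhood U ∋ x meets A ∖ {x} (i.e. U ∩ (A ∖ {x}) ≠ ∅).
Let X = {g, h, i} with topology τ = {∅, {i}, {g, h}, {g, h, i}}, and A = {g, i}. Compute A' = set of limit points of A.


A' = {h}

For each x ∈ X, list the open sets U ∈ τ with x ∈ U, then check whether U ∩ (A ∖ {x}) ≠ ∅ for every such U.
  x = g: open {g, h} ∋ x has {g, h} ∩ (A ∖ {g}) = ∅, so x is NOT a limit point.
  x = h: opens ∋ x are {g, h}, {g, h, i}; each meets A ∖ {h}, so x IS a limit point.
  x = i: open {i} ∋ x has {i} ∩ (A ∖ {i}) = ∅, so x is NOT a limit point.
Collecting: A' = {h}.


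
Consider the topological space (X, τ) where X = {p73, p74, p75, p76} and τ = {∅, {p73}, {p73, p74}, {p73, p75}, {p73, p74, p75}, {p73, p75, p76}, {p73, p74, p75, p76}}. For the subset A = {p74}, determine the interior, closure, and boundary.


int(A) = ∅, cl(A) = {p74}, ∂A = {p74}.

Closed sets in (X, τ) are complements of opens:
  closed(X, τ) = {∅, {p74}, {p76}, {p74, p76}, {p75, p76}, {p74, p75, p76}, {p73, p74, p75, p76}}.
int(A) = ⋃ {U ∈ τ : U ⊆ A}. Opens contained in A: ∅.
Taking the union of these: int(A) = ∅.
cl(A) = ⋂ {C closed : A ⊆ C}. Closed sets containing A: {p74}, {p74, p76}, {p74, p75, p76}, {p73, p74, p75, p76}.
Intersecting these: cl(A) = {p74}.
∂A = cl(A) ∖ int(A) = {p74} ∖ ∅ = {p74}.


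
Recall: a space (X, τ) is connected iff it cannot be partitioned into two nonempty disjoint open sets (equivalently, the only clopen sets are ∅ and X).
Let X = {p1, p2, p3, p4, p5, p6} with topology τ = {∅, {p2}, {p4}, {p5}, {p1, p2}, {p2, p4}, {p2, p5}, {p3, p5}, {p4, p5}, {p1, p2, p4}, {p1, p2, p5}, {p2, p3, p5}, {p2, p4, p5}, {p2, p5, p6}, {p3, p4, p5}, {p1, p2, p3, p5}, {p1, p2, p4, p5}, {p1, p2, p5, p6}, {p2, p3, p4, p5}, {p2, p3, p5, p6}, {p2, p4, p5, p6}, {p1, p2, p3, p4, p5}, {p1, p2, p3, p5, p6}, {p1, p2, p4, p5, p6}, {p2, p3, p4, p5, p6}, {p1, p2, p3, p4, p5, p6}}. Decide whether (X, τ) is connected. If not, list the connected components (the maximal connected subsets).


(X, τ) is disconnected; components = [{p4}, {p1, p2, p3, p5, p6}].

Find clopen sets (U ∈ τ with X ∖ U ∈ τ):
  U = ∅, X ∖ U = {p1, p2, p3, p4, p5, p6} — both open, so U is clopen.
  U = {p4}, X ∖ U = {p1, p2, p3, p5, p6} — both open, so U is clopen.
  U = {p1, p2, p3, p5, p6}, X ∖ U = {p4} — both open, so U is clopen.
  U = {p1, p2, p3, p4, p5, p6}, X ∖ U = ∅ — both open, so U is clopen.
Nontrivial clopen(s) exist: e.g. {p4}. So (X, τ) is disconnected.
Compute connected components by grouping points that agree on all clopens:
  component: {p4}
  component: {p1, p2, p3, p5, p6}


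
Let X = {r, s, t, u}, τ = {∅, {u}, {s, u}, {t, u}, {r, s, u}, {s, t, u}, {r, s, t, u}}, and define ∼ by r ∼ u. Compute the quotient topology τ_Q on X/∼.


X/∼ = {[r=u], [s], [t]}; |τ_Q| = 3.

Equivalence classes: [r=u], [s], [t].
Quotient map π: X → X/∼ sends r ↦ [r=u], s ↦ [s], t ↦ [t], u ↦ [r=u].
For each subset V ⊆ X/∼, compute π^{-1}(V) ⊆ X and check whether π^{-1}(V) ∈ τ. V is open in τ_Q iff π^{-1}(V) ∈ τ.
  V = {}: π^{-1}(V) = ∅ ∈ τ ✓.
  V = {[r=u]}: π^{-1}(V) = {r, u} ∉ τ ✗.
  V = {[s]}: π^{-1}(V) = {s} ∉ τ ✗.
  V = {[r=u], [s]}: π^{-1}(V) = {r, s, u} ∈ τ ✓.
  V = {[t]}: π^{-1}(V) = {t} ∉ τ ✗.
  V = {[r=u], [t]}: π^{-1}(V) = {r, t, u} ∉ τ ✗.
  V = {[s], [t]}: π^{-1}(V) = {s, t} ∉ τ ✗.
  V = {[r=u], [s], [t]}: π^{-1}(V) = {r, s, t, u} ∈ τ ✓.
Open sets in the quotient: τ_Q = {{}, {[r=u], [s]}, {[r=u], [s], [t]}} (3 elements).


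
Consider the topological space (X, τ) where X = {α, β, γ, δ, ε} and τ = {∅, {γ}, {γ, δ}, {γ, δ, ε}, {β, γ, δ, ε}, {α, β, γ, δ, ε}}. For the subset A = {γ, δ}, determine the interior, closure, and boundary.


int(A) = {γ, δ}, cl(A) = {α, β, γ, δ, ε}, ∂A = {α, β, ε}.

Closed sets in (X, τ) are complements of opens:
  closed(X, τ) = {∅, {α}, {α, β}, {α, β, ε}, {α, β, δ, ε}, {α, β, γ, δ, ε}}.
int(A) = ⋃ {U ∈ τ : U ⊆ A}. Opens contained in A: ∅, {γ}, {γ, δ}.
Taking the union of these: int(A) = {γ, δ}.
cl(A) = ⋂ {C closed : A ⊆ C}. Closed sets containing A: {α, β, γ, δ, ε}.
Intersecting these: cl(A) = {α, β, γ, δ, ε}.
∂A = cl(A) ∖ int(A) = {α, β, γ, δ, ε} ∖ {γ, δ} = {α, β, ε}.


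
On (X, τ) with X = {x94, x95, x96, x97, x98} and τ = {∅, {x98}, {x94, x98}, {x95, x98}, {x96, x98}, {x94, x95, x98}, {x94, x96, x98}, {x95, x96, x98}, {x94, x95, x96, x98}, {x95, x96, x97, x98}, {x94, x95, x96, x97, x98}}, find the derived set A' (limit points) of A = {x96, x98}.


A' = {x94, x95, x96, x97}

For each x ∈ X, list the open sets U ∈ τ with x ∈ U, then check whether U ∩ (A ∖ {x}) ≠ ∅ for every such U.
  x = x94: opens ∋ x are {x94, x98}, {x94, x95, x98}, {x94, x96, x98}, {x94, x95, x96, x98}, {x94, x95, x96, x97, x98}; each meets A ∖ {x94}, so x IS a limit point.
  x = x95: opens ∋ x are {x95, x98}, {x94, x95, x98}, {x95, x96, x98}, {x94, x95, x96, x98}, {x95, x96, x97, x98}, {x94, x95, x96, x97, x98}; each meets A ∖ {x95}, so x IS a limit point.
  x = x96: opens ∋ x are {x96, x98}, {x94, x96, x98}, {x95, x96, x98}, {x94, x95, x96, x98}, {x95, x96, x97, x98}, {x94, x95, x96, x97, x98}; each meets A ∖ {x96}, so x IS a limit point.
  x = x97: opens ∋ x are {x95, x96, x97, x98}, {x94, x95, x96, x97, x98}; each meets A ∖ {x97}, so x IS a limit point.
  x = x98: open {x98} ∋ x has {x98} ∩ (A ∖ {x98}) = ∅, so x is NOT a limit point.
Collecting: A' = {x94, x95, x96, x97}.


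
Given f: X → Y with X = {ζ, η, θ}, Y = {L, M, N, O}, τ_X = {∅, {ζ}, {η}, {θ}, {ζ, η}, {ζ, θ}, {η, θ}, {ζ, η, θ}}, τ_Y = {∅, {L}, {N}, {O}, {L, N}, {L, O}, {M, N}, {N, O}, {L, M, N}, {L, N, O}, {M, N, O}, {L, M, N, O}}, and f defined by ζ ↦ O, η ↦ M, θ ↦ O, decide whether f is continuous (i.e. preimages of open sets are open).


f IS continuous.

Compute f^{-1}(U) for each U ∈ τ_Y:
  U = ∅: f^{-1}(U) = ∅ ∈ τ_X ✓.
  U = {L}: f^{-1}(U) = ∅ ∈ τ_X ✓.
  U = {N}: f^{-1}(U) = ∅ ∈ τ_X ✓.
  U = {O}: f^{-1}(U) = {ζ, θ} ∈ τ_X ✓.
  U = {L, N}: f^{-1}(U) = ∅ ∈ τ_X ✓.
  U = {L, O}: f^{-1}(U) = {ζ, θ} ∈ τ_X ✓.
  U = {M, N}: f^{-1}(U) = {η} ∈ τ_X ✓.
  U = {N, O}: f^{-1}(U) = {ζ, θ} ∈ τ_X ✓.
  U = {L, M, N}: f^{-1}(U) = {η} ∈ τ_X ✓.
  U = {L, N, O}: f^{-1}(U) = {ζ, θ} ∈ τ_X ✓.
  U = {M, N, O}: f^{-1}(U) = {ζ, η, θ} ∈ τ_X ✓.
  U = {L, M, N, O}: f^{-1}(U) = {ζ, η, θ} ∈ τ_X ✓.
Every preimage lies in τ_X, so f IS continuous.


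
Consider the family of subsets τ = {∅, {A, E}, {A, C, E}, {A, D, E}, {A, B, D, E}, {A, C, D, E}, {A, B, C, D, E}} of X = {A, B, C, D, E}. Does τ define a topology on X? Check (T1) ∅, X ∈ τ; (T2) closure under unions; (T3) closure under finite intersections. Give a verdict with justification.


τ IS a topology on X.

Axiom (T1): ∅ ∈ τ? Yes; X ∈ τ? Yes.
Axiom (T2/T3): check pairwise unions and intersections of members of τ.
All pairwise intersections and unions checked — each lies in τ. Therefore τ satisfies (T1), (T2), (T3): it IS a topology on X.


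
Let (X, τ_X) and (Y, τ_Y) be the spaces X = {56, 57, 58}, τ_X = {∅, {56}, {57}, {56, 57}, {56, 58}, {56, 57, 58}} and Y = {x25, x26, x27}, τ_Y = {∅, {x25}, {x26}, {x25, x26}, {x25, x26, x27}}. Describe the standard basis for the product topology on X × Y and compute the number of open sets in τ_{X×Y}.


Basis B = {∅ × ∅, {56} × {x25}, {56} × {x26}, {57} × {x25}, {57} × {x26}, {56} × {x25, x26}, {56, 57} × {x25}, {56, 58} × {x25}, {56, 57} × {x26}, {56, 58} × {x26}, {57} × {x25, x26}, {56} × {x25, x26, x27}, {56, 57, 58} × {x25}, {56, 57, 58} × {x26}, {57} × {x25, x26, x27}, {56, 57} × {x25, x26}, {56, 58} × {x25, x26}, {56, 57} × {x25, x26, x27}, {56, 58} × {x25, x26, x27}, {56, 57, 58} × {x25, x26}, {56, 57, 58} × {x25, x26, x27}}; |τ_{X×Y}| = 70.

Enumerate products U × V with U ∈ τ_X, V ∈ τ_Y (deduplicated):
  ∅ × ∅ = {} (∅)
  {56} × {x25} = {(56,x25)}
  {56} × {x26} = {(56,x26)}
  {57} × {x25} = {(57,x25)}
  {57} × {x26} = {(57,x26)}
  {56} × {x25, x26} = {(56,x25), (56,x26)}
  {56, 57} × {x25} = {(56,x25), (57,x25)}
  {56, 58} × {x25} = {(56,x25), (58,x25)}
  {56, 57} × {x26} = {(56,x26), (57,x26)}
  {56, 58} × {x26} = {(56,x26), (58,x26)}
  {57} × {x25, x26} = {(57,x25), (57,x26)}
  {56} × {x25, x26, x27} = {(56,x25), (56,x26), (56,x27)}
  {56, 57, 58} × {x25} = {(56,x25), (57,x25), (58,x25)}
  {56, 57, 58} × {x26} = {(56,x26), (57,x26), (58,x26)}
  {57} × {x25, x26, x27} = {(57,x25), (57,x26), (57,x27)}
  {56, 57} × {x25, x26} = {(56,x25), (56,x26), (57,x25), (57,x26)}
  {56, 58} × {x25, x26} = {(56,x25), (56,x26), (58,x25), (58,x26)}
  {56, 57} × {x25, x26, x27} = {(56,x25), (56,x26), (56,x27), (57,x25), (57,x26), (57,x27)}
  {56, 58} × {x25, x26, x27} = {(56,x25), (56,x26), (56,x27), (58,x25), (58,x26), (58,x27)}
  {56, 57, 58} × {x25, x26} = {(56,x25), (56,x26), (57,x25), (57,x26), (58,x25), (58,x26)}
  {56, 57, 58} × {x25, x26, x27} = {(56,x25), (56,x26), (56,x27), (57,x25), (57,x26), (57,x27), (58,x25), (58,x26), (58,x27)}
These 21 distinct sets form the basis B.
Close under arbitrary unions to get τ_{X×Y}; counting gives |τ_{X×Y}| = 70.


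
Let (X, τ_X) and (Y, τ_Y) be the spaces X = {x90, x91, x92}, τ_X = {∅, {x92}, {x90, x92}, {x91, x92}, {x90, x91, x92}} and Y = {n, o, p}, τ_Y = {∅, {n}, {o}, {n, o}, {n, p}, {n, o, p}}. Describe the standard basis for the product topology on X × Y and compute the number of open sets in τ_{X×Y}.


Basis B = {∅ × ∅, {x92} × {n}, {x92} × {o}, {x90, x92} × {n}, {x90, x92} × {o}, {x91, x92} × {n}, {x91, x92} × {o}, {x92} × {n, o}, {x92} × {n, p}, {x90, x91, x92} × {n}, {x90, x91, x92} × {o}, {x92} × {n, o, p}, {x90, x92} × {n, o}, {x90, x92} × {n, p}, {x91, x92} × {n, o}, {x91, x92} × {n, p}, {x90, x92} × {n, o, p}, {x90, x91, x92} × {n, o}, {x90, x91, x92} × {n, p}, {x91, x92} × {n, o, p}, {x90, x91, x92} × {n, o, p}}; |τ_{X×Y}| = 70.

Enumerate products U × V with U ∈ τ_X, V ∈ τ_Y (deduplicated):
  ∅ × ∅ = {} (∅)
  {x92} × {n} = {(x92,n)}
  {x92} × {o} = {(x92,o)}
  {x90, x92} × {n} = {(x90,n), (x92,n)}
  {x90, x92} × {o} = {(x90,o), (x92,o)}
  {x91, x92} × {n} = {(x91,n), (x92,n)}
  {x91, x92} × {o} = {(x91,o), (x92,o)}
  {x92} × {n, o} = {(x92,n), (x92,o)}
  {x92} × {n, p} = {(x92,n), (x92,p)}
  {x90, x91, x92} × {n} = {(x90,n), (x91,n), (x92,n)}
  {x90, x91, x92} × {o} = {(x90,o), (x91,o), (x92,o)}
  {x92} × {n, o, p} = {(x92,n), (x92,o), (x92,p)}
  {x90, x92} × {n, o} = {(x90,n), (x90,o), (x92,n), (x92,o)}
  {x90, x92} × {n, p} = {(x90,n), (x90,p), (x92,n), (x92,p)}
  {x91, x92} × {n, o} = {(x91,n), (x91,o), (x92,n), (x92,o)}
  {x91, x92} × {n, p} = {(x91,n), (x91,p), (x92,n), (x92,p)}
  {x90, x92} × {n, o, p} = {(x90,n), (x90,o), (x90,p), (x92,n), (x92,o), (x92,p)}
  {x90, x91, x92} × {n, o} = {(x90,n), (x90,o), (x91,n), (x91,o), (x92,n), (x92,o)}
  {x90, x91, x92} × {n, p} = {(x90,n), (x90,p), (x91,n), (x91,p), (x92,n), (x92,p)}
  {x91, x92} × {n, o, p} = {(x91,n), (x91,o), (x91,p), (x92,n), (x92,o), (x92,p)}
  {x90, x91, x92} × {n, o, p} = {(x90,n), (x90,o), (x90,p), (x91,n), (x91,o), (x91,p), (x92,n), (x92,o), (x92,p)}
These 21 distinct sets form the basis B.
Close under arbitrary unions to get τ_{X×Y}; counting gives |τ_{X×Y}| = 70.


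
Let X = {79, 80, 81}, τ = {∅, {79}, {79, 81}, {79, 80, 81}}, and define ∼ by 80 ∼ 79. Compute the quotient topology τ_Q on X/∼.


X/∼ = {[79=80], [81]}; |τ_Q| = 2.

Equivalence classes: [79=80], [81].
Quotient map π: X → X/∼ sends 79 ↦ [79=80], 80 ↦ [79=80], 81 ↦ [81].
For each subset V ⊆ X/∼, compute π^{-1}(V) ⊆ X and check whether π^{-1}(V) ∈ τ. V is open in τ_Q iff π^{-1}(V) ∈ τ.
  V = {}: π^{-1}(V) = ∅ ∈ τ ✓.
  V = {[79=80]}: π^{-1}(V) = {79, 80} ∉ τ ✗.
  V = {[81]}: π^{-1}(V) = {81} ∉ τ ✗.
  V = {[79=80], [81]}: π^{-1}(V) = {79, 80, 81} ∈ τ ✓.
Open sets in the quotient: τ_Q = {{}, {[79=80], [81]}} (2 elements).


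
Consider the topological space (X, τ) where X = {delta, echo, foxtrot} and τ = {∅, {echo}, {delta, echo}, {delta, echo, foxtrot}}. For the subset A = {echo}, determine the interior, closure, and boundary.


int(A) = {echo}, cl(A) = {delta, echo, foxtrot}, ∂A = {delta, foxtrot}.

Closed sets in (X, τ) are complements of opens:
  closed(X, τ) = {∅, {foxtrot}, {delta, foxtrot}, {delta, echo, foxtrot}}.
int(A) = ⋃ {U ∈ τ : U ⊆ A}. Opens contained in A: ∅, {echo}.
Taking the union of these: int(A) = {echo}.
cl(A) = ⋂ {C closed : A ⊆ C}. Closed sets containing A: {delta, echo, foxtrot}.
Intersecting these: cl(A) = {delta, echo, foxtrot}.
∂A = cl(A) ∖ int(A) = {delta, echo, foxtrot} ∖ {echo} = {delta, foxtrot}.


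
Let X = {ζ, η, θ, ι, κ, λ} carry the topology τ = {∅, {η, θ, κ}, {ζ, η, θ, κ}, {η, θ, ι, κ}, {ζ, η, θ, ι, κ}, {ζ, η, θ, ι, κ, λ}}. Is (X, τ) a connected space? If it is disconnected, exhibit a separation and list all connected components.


(X, τ) is connected.

Find clopen sets (U ∈ τ with X ∖ U ∈ τ):
  U = ∅, X ∖ U = {ζ, η, θ, ι, κ, λ} — both open, so U is clopen.
  U = {ζ, η, θ, ι, κ, λ}, X ∖ U = ∅ — both open, so U is clopen.
Only trivial clopens (∅ and X) exist, so (X, τ) is connected.
Compute connected components by grouping points that agree on all clopens:
  component: {ζ, η, θ, ι, κ, λ}


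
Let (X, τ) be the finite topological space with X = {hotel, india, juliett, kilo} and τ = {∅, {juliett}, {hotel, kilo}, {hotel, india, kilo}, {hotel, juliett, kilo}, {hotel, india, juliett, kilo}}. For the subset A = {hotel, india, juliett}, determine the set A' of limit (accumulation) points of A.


A' = {india, kilo}

For each x ∈ X, list the open sets U ∈ τ with x ∈ U, then check whether U ∩ (A ∖ {x}) ≠ ∅ for every such U.
  x = hotel: open {hotel, kilo} ∋ x has {hotel, kilo} ∩ (A ∖ {hotel}) = ∅, so x is NOT a limit point.
  x = india: opens ∋ x are {hotel, india, kilo}, {hotel, india, juliett, kilo}; each meets A ∖ {india}, so x IS a limit point.
  x = juliett: open {juliett} ∋ x has {juliett} ∩ (A ∖ {juliett}) = ∅, so x is NOT a limit point.
  x = kilo: opens ∋ x are {hotel, kilo}, {hotel, india, kilo}, {hotel, juliett, kilo}, {hotel, india, juliett, kilo}; each meets A ∖ {kilo}, so x IS a limit point.
Collecting: A' = {india, kilo}.


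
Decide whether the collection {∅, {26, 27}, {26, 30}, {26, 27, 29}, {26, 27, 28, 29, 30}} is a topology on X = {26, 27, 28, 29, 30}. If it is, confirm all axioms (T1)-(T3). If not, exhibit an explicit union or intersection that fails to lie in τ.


τ is NOT a topology on X.

Axiom (T1): ∅ ∈ τ? Yes; X ∈ τ? Yes.
Axiom (T2/T3): check pairwise unions and intersections of members of τ.
Counterexample for (T3): {26, 27} ∩ {26, 30} = {26} ∉ τ. Therefore τ is NOT a topology.


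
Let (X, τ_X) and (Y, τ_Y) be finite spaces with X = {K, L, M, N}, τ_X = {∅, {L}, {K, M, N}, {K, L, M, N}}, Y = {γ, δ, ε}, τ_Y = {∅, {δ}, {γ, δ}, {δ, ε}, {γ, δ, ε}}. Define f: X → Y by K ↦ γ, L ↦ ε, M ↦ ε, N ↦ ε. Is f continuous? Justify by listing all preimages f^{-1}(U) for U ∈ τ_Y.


f is NOT continuous.

Compute f^{-1}(U) for each U ∈ τ_Y:
  U = ∅: f^{-1}(U) = ∅ ∈ τ_X ✓.
  U = {δ}: f^{-1}(U) = ∅ ∈ τ_X ✓.
  U = {γ, δ}: f^{-1}(U) = {K} ∉ τ_X ✗.
  U = {δ, ε}: f^{-1}(U) = {L, M, N} ∉ τ_X ✗.
  U = {γ, δ, ε}: f^{-1}(U) = {K, L, M, N} ∈ τ_X ✓.
Found U = {γ, δ} with f^{-1}(U) = {K} not in τ_X. Therefore f is NOT continuous.


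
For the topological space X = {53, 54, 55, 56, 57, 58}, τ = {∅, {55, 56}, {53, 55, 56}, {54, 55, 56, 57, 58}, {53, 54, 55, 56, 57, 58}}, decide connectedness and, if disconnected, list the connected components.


(X, τ) is connected.

Find clopen sets (U ∈ τ with X ∖ U ∈ τ):
  U = ∅, X ∖ U = {53, 54, 55, 56, 57, 58} — both open, so U is clopen.
  U = {53, 54, 55, 56, 57, 58}, X ∖ U = ∅ — both open, so U is clopen.
Only trivial clopens (∅ and X) exist, so (X, τ) is connected.
Compute connected components by grouping points that agree on all clopens:
  component: {53, 54, 55, 56, 57, 58}


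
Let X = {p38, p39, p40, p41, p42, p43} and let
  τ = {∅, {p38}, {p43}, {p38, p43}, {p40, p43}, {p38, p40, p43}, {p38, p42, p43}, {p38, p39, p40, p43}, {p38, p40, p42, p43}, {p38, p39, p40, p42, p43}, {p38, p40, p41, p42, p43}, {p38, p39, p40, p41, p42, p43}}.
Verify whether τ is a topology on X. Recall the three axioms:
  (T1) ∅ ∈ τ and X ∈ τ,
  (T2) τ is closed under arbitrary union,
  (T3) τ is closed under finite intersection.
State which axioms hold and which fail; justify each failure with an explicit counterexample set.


τ IS a topology on X.

Axiom (T1): ∅ ∈ τ? Yes; X ∈ τ? Yes.
Axiom (T2/T3): check pairwise unions and intersections of members of τ.
All pairwise intersections and unions checked — each lies in τ. Therefore τ satisfies (T1), (T2), (T3): it IS a topology on X.


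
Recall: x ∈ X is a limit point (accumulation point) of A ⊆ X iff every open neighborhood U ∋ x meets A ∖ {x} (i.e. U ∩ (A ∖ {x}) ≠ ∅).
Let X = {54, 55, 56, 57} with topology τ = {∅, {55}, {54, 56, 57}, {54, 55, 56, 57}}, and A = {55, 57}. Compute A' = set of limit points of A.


A' = {54, 56}

For each x ∈ X, list the open sets U ∈ τ with x ∈ U, then check whether U ∩ (A ∖ {x}) ≠ ∅ for every such U.
  x = 54: opens ∋ x are {54, 56, 57}, {54, 55, 56, 57}; each meets A ∖ {54}, so x IS a limit point.
  x = 55: open {55} ∋ x has {55} ∩ (A ∖ {55}) = ∅, so x is NOT a limit point.
  x = 56: opens ∋ x are {54, 56, 57}, {54, 55, 56, 57}; each meets A ∖ {56}, so x IS a limit point.
  x = 57: open {54, 56, 57} ∋ x has {54, 56, 57} ∩ (A ∖ {57}) = ∅, so x is NOT a limit point.
Collecting: A' = {54, 56}.


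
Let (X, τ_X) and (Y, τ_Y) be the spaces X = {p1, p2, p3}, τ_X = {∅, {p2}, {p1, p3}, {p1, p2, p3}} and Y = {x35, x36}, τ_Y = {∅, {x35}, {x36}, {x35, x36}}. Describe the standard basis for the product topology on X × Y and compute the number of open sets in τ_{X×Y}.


Basis B = {∅ × ∅, {p2} × {x35}, {p2} × {x36}, {p1, p3} × {x35}, {p1, p3} × {x36}, {p2} × {x35, x36}, {p1, p2, p3} × {x35}, {p1, p2, p3} × {x36}, {p1, p3} × {x35, x36}, {p1, p2, p3} × {x35, x36}}; |τ_{X×Y}| = 16.

Enumerate products U × V with U ∈ τ_X, V ∈ τ_Y (deduplicated):
  ∅ × ∅ = {} (∅)
  {p2} × {x35} = {(p2,x35)}
  {p2} × {x36} = {(p2,x36)}
  {p1, p3} × {x35} = {(p1,x35), (p3,x35)}
  {p1, p3} × {x36} = {(p1,x36), (p3,x36)}
  {p2} × {x35, x36} = {(p2,x35), (p2,x36)}
  {p1, p2, p3} × {x35} = {(p1,x35), (p2,x35), (p3,x35)}
  {p1, p2, p3} × {x36} = {(p1,x36), (p2,x36), (p3,x36)}
  {p1, p3} × {x35, x36} = {(p1,x35), (p1,x36), (p3,x35), (p3,x36)}
  {p1, p2, p3} × {x35, x36} = {(p1,x35), (p1,x36), (p2,x35), (p2,x36), (p3,x35), (p3,x36)}
These 10 distinct sets form the basis B.
Close under arbitrary unions to get τ_{X×Y}; counting gives |τ_{X×Y}| = 16.


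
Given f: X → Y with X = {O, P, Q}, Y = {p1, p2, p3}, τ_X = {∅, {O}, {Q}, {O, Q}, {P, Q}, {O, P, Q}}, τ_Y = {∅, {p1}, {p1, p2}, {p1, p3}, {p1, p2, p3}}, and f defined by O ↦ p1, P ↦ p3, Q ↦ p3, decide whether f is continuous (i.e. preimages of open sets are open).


f IS continuous.

Compute f^{-1}(U) for each U ∈ τ_Y:
  U = ∅: f^{-1}(U) = ∅ ∈ τ_X ✓.
  U = {p1}: f^{-1}(U) = {O} ∈ τ_X ✓.
  U = {p1, p2}: f^{-1}(U) = {O} ∈ τ_X ✓.
  U = {p1, p3}: f^{-1}(U) = {O, P, Q} ∈ τ_X ✓.
  U = {p1, p2, p3}: f^{-1}(U) = {O, P, Q} ∈ τ_X ✓.
Every preimage lies in τ_X, so f IS continuous.


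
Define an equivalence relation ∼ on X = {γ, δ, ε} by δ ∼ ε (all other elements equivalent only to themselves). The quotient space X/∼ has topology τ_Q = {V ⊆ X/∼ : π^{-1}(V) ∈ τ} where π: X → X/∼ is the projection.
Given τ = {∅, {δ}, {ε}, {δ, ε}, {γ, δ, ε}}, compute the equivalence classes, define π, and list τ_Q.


X/∼ = {[γ], [δ=ε]}; |τ_Q| = 3.

Equivalence classes: [γ], [δ=ε].
Quotient map π: X → X/∼ sends γ ↦ [γ], δ ↦ [δ=ε], ε ↦ [δ=ε].
For each subset V ⊆ X/∼, compute π^{-1}(V) ⊆ X and check whether π^{-1}(V) ∈ τ. V is open in τ_Q iff π^{-1}(V) ∈ τ.
  V = {}: π^{-1}(V) = ∅ ∈ τ ✓.
  V = {[γ]}: π^{-1}(V) = {γ} ∉ τ ✗.
  V = {[δ=ε]}: π^{-1}(V) = {δ, ε} ∈ τ ✓.
  V = {[γ], [δ=ε]}: π^{-1}(V) = {γ, δ, ε} ∈ τ ✓.
Open sets in the quotient: τ_Q = {{}, {[δ=ε]}, {[γ], [δ=ε]}} (3 elements).


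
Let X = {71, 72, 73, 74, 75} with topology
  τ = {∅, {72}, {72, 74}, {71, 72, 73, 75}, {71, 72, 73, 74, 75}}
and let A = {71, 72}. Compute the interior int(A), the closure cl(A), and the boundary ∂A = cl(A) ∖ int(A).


int(A) = {72}, cl(A) = {71, 72, 73, 74, 75}, ∂A = {71, 73, 74, 75}.

Closed sets in (X, τ) are complements of opens:
  closed(X, τ) = {∅, {74}, {71, 73, 75}, {71, 73, 74, 75}, {71, 72, 73, 74, 75}}.
int(A) = ⋃ {U ∈ τ : U ⊆ A}. Opens contained in A: ∅, {72}.
Taking the union of these: int(A) = {72}.
cl(A) = ⋂ {C closed : A ⊆ C}. Closed sets containing A: {71, 72, 73, 74, 75}.
Intersecting these: cl(A) = {71, 72, 73, 74, 75}.
∂A = cl(A) ∖ int(A) = {71, 72, 73, 74, 75} ∖ {72} = {71, 73, 74, 75}.


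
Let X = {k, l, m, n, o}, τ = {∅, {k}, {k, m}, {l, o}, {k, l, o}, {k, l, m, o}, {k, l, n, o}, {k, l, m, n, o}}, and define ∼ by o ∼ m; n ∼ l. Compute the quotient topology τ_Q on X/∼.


X/∼ = {[k], [l=n], [m=o]}; |τ_Q| = 3.

Equivalence classes: [k], [l=n], [m=o].
Quotient map π: X → X/∼ sends k ↦ [k], l ↦ [l=n], m ↦ [m=o], n ↦ [l=n], o ↦ [m=o].
For each subset V ⊆ X/∼, compute π^{-1}(V) ⊆ X and check whether π^{-1}(V) ∈ τ. V is open in τ_Q iff π^{-1}(V) ∈ τ.
  V = {}: π^{-1}(V) = ∅ ∈ τ ✓.
  V = {[k]}: π^{-1}(V) = {k} ∈ τ ✓.
  V = {[l=n]}: π^{-1}(V) = {l, n} ∉ τ ✗.
  V = {[k], [l=n]}: π^{-1}(V) = {k, l, n} ∉ τ ✗.
  V = {[m=o]}: π^{-1}(V) = {m, o} ∉ τ ✗.
  V = {[k], [m=o]}: π^{-1}(V) = {k, m, o} ∉ τ ✗.
  V = {[l=n], [m=o]}: π^{-1}(V) = {l, m, n, o} ∉ τ ✗.
  V = {[k], [l=n], [m=o]}: π^{-1}(V) = {k, l, m, n, o} ∈ τ ✓.
Open sets in the quotient: τ_Q = {{}, {[k]}, {[k], [l=n], [m=o]}} (3 elements).


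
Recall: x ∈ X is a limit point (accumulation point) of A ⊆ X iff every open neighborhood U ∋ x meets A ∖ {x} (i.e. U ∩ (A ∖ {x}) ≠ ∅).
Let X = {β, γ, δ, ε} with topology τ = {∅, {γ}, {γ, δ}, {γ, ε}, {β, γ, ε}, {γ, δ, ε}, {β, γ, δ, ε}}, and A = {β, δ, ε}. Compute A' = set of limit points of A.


A' = {β}

For each x ∈ X, list the open sets U ∈ τ with x ∈ U, then check whether U ∩ (A ∖ {x}) ≠ ∅ for every such U.
  x = β: opens ∋ x are {β, γ, ε}, {β, γ, δ, ε}; each meets A ∖ {β}, so x IS a limit point.
  x = γ: open {γ} ∋ x has {γ} ∩ (A ∖ {γ}) = ∅, so x is NOT a limit point.
  x = δ: open {γ, δ} ∋ x has {γ, δ} ∩ (A ∖ {δ}) = ∅, so x is NOT a limit point.
  x = ε: open {γ, ε} ∋ x has {γ, ε} ∩ (A ∖ {ε}) = ∅, so x is NOT a limit point.
Collecting: A' = {β}.


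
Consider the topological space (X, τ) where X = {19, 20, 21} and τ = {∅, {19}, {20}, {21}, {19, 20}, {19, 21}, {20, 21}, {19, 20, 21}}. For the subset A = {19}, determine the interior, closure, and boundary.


int(A) = {19}, cl(A) = {19}, ∂A = ∅.

Closed sets in (X, τ) are complements of opens:
  closed(X, τ) = {∅, {19}, {20}, {21}, {19, 20}, {19, 21}, {20, 21}, {19, 20, 21}}.
int(A) = ⋃ {U ∈ τ : U ⊆ A}. Opens contained in A: ∅, {19}.
Taking the union of these: int(A) = {19}.
cl(A) = ⋂ {C closed : A ⊆ C}. Closed sets containing A: {19}, {19, 20}, {19, 21}, {19, 20, 21}.
Intersecting these: cl(A) = {19}.
∂A = cl(A) ∖ int(A) = {19} ∖ {19} = ∅.


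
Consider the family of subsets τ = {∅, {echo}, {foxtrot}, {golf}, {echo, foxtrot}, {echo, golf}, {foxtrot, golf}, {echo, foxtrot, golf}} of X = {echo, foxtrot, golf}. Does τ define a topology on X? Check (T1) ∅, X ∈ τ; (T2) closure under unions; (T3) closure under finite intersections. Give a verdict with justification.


τ IS a topology on X.

Axiom (T1): ∅ ∈ τ? Yes; X ∈ τ? Yes.
Axiom (T2/T3): check pairwise unions and intersections of members of τ.
All pairwise intersections and unions checked — each lies in τ. Therefore τ satisfies (T1), (T2), (T3): it IS a topology on X.


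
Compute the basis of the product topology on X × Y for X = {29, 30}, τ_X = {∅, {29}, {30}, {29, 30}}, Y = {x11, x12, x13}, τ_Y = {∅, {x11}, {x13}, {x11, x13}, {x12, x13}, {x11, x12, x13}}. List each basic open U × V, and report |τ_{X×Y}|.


Basis B = {∅ × ∅, {29} × {x11}, {29} × {x13}, {30} × {x11}, {30} × {x13}, {29} × {x11, x13}, {29, 30} × {x11}, {29} × {x12, x13}, {29, 30} × {x13}, {30} × {x11, x13}, {30} × {x12, x13}, {29} × {x11, x12, x13}, {30} × {x11, x12, x13}, {29, 30} × {x11, x13}, {29, 30} × {x12, x13}, {29, 30} × {x11, x12, x13}}; |τ_{X×Y}| = 36.

Enumerate products U × V with U ∈ τ_X, V ∈ τ_Y (deduplicated):
  ∅ × ∅ = {} (∅)
  {29} × {x11} = {(29,x11)}
  {29} × {x13} = {(29,x13)}
  {30} × {x11} = {(30,x11)}
  {30} × {x13} = {(30,x13)}
  {29} × {x11, x13} = {(29,x11), (29,x13)}
  {29, 30} × {x11} = {(29,x11), (30,x11)}
  {29} × {x12, x13} = {(29,x12), (29,x13)}
  {29, 30} × {x13} = {(29,x13), (30,x13)}
  {30} × {x11, x13} = {(30,x11), (30,x13)}
  {30} × {x12, x13} = {(30,x12), (30,x13)}
  {29} × {x11, x12, x13} = {(29,x11), (29,x12), (29,x13)}
  {30} × {x11, x12, x13} = {(30,x11), (30,x12), (30,x13)}
  {29, 30} × {x11, x13} = {(29,x11), (29,x13), (30,x11), (30,x13)}
  {29, 30} × {x12, x13} = {(29,x12), (29,x13), (30,x12), (30,x13)}
  {29, 30} × {x11, x12, x13} = {(29,x11), (29,x12), (29,x13), (30,x11), (30,x12), (30,x13)}
These 16 distinct sets form the basis B.
Close under arbitrary unions to get τ_{X×Y}; counting gives |τ_{X×Y}| = 36.


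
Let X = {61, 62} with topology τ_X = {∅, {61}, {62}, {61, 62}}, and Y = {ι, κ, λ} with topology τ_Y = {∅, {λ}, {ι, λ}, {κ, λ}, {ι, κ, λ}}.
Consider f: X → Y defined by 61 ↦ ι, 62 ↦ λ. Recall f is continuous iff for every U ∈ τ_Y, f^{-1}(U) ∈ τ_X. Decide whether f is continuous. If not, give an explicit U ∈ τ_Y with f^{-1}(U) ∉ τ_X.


f IS continuous.

Compute f^{-1}(U) for each U ∈ τ_Y:
  U = ∅: f^{-1}(U) = ∅ ∈ τ_X ✓.
  U = {λ}: f^{-1}(U) = {62} ∈ τ_X ✓.
  U = {ι, λ}: f^{-1}(U) = {61, 62} ∈ τ_X ✓.
  U = {κ, λ}: f^{-1}(U) = {62} ∈ τ_X ✓.
  U = {ι, κ, λ}: f^{-1}(U) = {61, 62} ∈ τ_X ✓.
Every preimage lies in τ_X, so f IS continuous.


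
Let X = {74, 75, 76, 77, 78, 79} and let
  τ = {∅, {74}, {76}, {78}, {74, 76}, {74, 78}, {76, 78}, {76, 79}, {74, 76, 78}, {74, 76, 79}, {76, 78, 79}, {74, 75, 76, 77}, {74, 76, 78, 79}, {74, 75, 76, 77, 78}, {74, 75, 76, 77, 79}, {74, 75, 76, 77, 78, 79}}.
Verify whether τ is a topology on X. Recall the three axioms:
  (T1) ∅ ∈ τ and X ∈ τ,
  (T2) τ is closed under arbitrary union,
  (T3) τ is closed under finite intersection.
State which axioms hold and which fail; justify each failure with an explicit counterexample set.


τ IS a topology on X.

Axiom (T1): ∅ ∈ τ? Yes; X ∈ τ? Yes.
Axiom (T2/T3): check pairwise unions and intersections of members of τ.
All pairwise intersections and unions checked — each lies in τ. Therefore τ satisfies (T1), (T2), (T3): it IS a topology on X.


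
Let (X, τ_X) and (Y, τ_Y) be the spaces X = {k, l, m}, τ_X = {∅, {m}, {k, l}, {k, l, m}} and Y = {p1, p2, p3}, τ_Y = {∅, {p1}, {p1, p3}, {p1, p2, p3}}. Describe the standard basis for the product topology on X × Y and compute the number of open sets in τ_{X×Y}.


Basis B = {∅ × ∅, {m} × {p1}, {k, l} × {p1}, {m} × {p1, p3}, {k, l, m} × {p1}, {m} × {p1, p2, p3}, {k, l} × {p1, p3}, {k, l} × {p1, p2, p3}, {k, l, m} × {p1, p3}, {k, l, m} × {p1, p2, p3}}; |τ_{X×Y}| = 16.

Enumerate products U × V with U ∈ τ_X, V ∈ τ_Y (deduplicated):
  ∅ × ∅ = {} (∅)
  {m} × {p1} = {(m,p1)}
  {k, l} × {p1} = {(k,p1), (l,p1)}
  {m} × {p1, p3} = {(m,p1), (m,p3)}
  {k, l, m} × {p1} = {(k,p1), (l,p1), (m,p1)}
  {m} × {p1, p2, p3} = {(m,p1), (m,p2), (m,p3)}
  {k, l} × {p1, p3} = {(k,p1), (k,p3), (l,p1), (l,p3)}
  {k, l} × {p1, p2, p3} = {(k,p1), (k,p2), (k,p3), (l,p1), (l,p2), (l,p3)}
  {k, l, m} × {p1, p3} = {(k,p1), (k,p3), (l,p1), (l,p3), (m,p1), (m,p3)}
  {k, l, m} × {p1, p2, p3} = {(k,p1), (k,p2), (k,p3), (l,p1), (l,p2), (l,p3), (m,p1), (m,p2), (m,p3)}
These 10 distinct sets form the basis B.
Close under arbitrary unions to get τ_{X×Y}; counting gives |τ_{X×Y}| = 16.
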